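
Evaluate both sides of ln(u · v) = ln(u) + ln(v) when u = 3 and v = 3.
LHS = ln(3 · 3) = ln(9) ≈ 2.197
RHS = ln(3) + ln(3) = 2·ln(3) ≈ 2.197

LHS = RHS: the two sides agree.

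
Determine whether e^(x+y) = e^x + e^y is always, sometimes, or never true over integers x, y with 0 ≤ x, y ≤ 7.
The claim fails for every pair in the range. For instance at (x, y) = (5, 0): LHS = e^5 ≈ 148.4, RHS = 1 + e^5 ≈ 149.4.

Answer: Never true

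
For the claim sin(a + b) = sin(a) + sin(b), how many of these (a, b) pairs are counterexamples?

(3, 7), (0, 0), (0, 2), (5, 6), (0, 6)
Testing each pair:
(3, 7): LHS = sin(10) ≈ -0.544, RHS = sin(3) + sin(7) ≈ 0.7981 → counterexample
(0, 0): LHS = 0, RHS = 0 → satisfies claim
(0, 2): LHS = sin(2) ≈ 0.9093, RHS = sin(2) ≈ 0.9093 → satisfies claim
(5, 6): LHS = sin(11) ≈ -1, RHS = sin(5) + sin(6) ≈ -1.238 → counterexample
(0, 6): LHS = sin(6) ≈ -0.2794, RHS = sin(6) ≈ -0.2794 → satisfies claim

That makes 2 counterexamples.

Answer: 2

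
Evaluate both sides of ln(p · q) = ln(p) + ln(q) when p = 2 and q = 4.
LHS = ln(2 · 4) = ln(8) ≈ 2.079
RHS = ln(2) + ln(4) ≈ 2.079

LHS = RHS: the two sides agree.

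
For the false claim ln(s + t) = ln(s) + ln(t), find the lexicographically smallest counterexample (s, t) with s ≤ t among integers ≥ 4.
(s, t) = (4, 4)

Substituting (4, 4) into the claim:
LHS = ln(4 + 4) = ln(8) ≈ 2.079
RHS = ln(4) + ln(4) = 2·ln(4) ≈ 2.773

Since LHS ≠ RHS, this pair disproves the claim, and no lexicographically smaller pair (s ≤ t, integers ≥ 4) does.

For instance (8, 11) is also a counterexample (LHS = ln(19) ≈ 2.944, RHS = ln(8) + ln(11) ≈ 4.477), but it's lexicographically larger.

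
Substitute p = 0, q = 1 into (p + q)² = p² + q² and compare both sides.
LHS = (0 + 1)² = 1
RHS = 0² + 1² = 1

LHS = RHS: the two sides agree.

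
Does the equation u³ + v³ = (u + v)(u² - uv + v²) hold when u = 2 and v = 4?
Holds

Substituting u = 2, v = 4:

LHS = 2³ + 4³ = 72
RHS = (2 + 4)(2² - 2·4 + 4²) = 72

LHS = RHS, so the equation holds at this point.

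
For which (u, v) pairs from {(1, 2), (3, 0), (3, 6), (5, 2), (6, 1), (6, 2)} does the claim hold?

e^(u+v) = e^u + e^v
Testing each pair:
(1, 2): LHS = e^3 ≈ 20.09, RHS = e + e^2 ≈ 10.11 → fails
(3, 0): LHS = e^3 ≈ 20.09, RHS = 1 + e^3 ≈ 21.09 → fails
(3, 6): LHS = e^9 ≈ 8103, RHS = e^3 + e^6 ≈ 423.5 → fails
(5, 2): LHS = e^7 ≈ 1097, RHS = e^2 + e^5 ≈ 155.8 → fails
(6, 1): LHS = e^7 ≈ 1097, RHS = e + e^6 ≈ 406.1 → fails
(6, 2): LHS = e^8 ≈ 2981, RHS = e^2 + e^6 ≈ 410.8 → fails

No pair satisfies the claim.

Answer: None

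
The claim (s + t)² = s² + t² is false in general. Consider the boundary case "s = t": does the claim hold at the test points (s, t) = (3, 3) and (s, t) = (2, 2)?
No, fails at both test points

At (3, 3): LHS = 36 ≠ RHS = 18
At (2, 2): LHS = 16 ≠ RHS = 8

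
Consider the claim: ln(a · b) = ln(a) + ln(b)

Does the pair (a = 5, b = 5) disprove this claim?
No

Substituting a = 5, b = 5:
LHS = ln(5 · 5) = ln(25) ≈ 3.219
RHS = ln(5) + ln(5) = 2·ln(5) ≈ 3.219

The sides agree, so this pair does not disprove the claim.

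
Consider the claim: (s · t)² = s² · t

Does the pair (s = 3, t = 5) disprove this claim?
Yes

Substituting s = 3, t = 5:
LHS = (3 · 5)² = 225
RHS = 3² · 5 = 45

Since LHS ≠ RHS, this pair disproves the claim.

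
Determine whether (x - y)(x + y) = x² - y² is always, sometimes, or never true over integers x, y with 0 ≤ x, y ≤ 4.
The identity holds for every pair in the range. For instance at (x, y) = (2, 1): both sides equal 3.

Answer: Always true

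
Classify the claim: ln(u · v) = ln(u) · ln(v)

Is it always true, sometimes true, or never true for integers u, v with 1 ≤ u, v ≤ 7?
It holds at (u, v) = (1, 1) (both sides equal 0), but fails at (u, v) = (2, 5) (LHS = ln(10) ≈ 2.303, RHS = ln(2)·ln(5) ≈ 1.116).

Answer: Sometimes true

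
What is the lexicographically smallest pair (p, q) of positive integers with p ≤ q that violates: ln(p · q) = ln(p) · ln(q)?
Substituting (1, 2) into the claim:
LHS = ln(1 · 2) = ln(2) ≈ 0.6931
RHS = ln(1) · ln(2) = 0

Since LHS ≠ RHS, this pair disproves the claim, and no lexicographically smaller pair (p ≤ q, positive integers) does.

For instance (4, 8) is also a counterexample (LHS = ln(32) ≈ 3.466, RHS = ln(4)·ln(8) ≈ 2.883), but it's lexicographically larger.

Answer: (p, q) = (1, 2)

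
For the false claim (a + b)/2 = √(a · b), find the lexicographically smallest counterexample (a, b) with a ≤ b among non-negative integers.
(a, b) = (0, 1)

At (0, 0): both sides equal 0, so it holds there.

Substituting (0, 1) into the claim:
LHS = (0 + 1)/2 = 1/2
RHS = √(0 · 1) = 0

Since LHS ≠ RHS, this pair disproves the claim, and no lexicographically smaller pair (a ≤ b, non-negative integers) does.

For instance (3, 6) is also a counterexample (LHS = 9/2, RHS = 3·√(2) ≈ 4.243), but it's lexicographically larger.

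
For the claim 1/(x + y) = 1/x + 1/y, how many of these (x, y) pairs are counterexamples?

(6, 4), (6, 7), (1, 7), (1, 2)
Testing each pair:
(6, 4): LHS = 1/10, RHS = 5/12 → counterexample
(6, 7): LHS = 1/13, RHS = 13/42 → counterexample
(1, 7): LHS = 1/8, RHS = 8/7 → counterexample
(1, 2): LHS = 1/3, RHS = 3/2 → counterexample

That makes 4 counterexamples.

Answer: 4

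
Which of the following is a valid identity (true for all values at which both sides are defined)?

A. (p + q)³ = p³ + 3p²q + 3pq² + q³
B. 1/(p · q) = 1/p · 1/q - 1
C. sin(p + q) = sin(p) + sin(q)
A: holds — e.g. at (1, 4), both sides equal 125.
B: fails at (4, 5) — LHS = 1/20, RHS = -19/20.
C: fails at (6, 7) — LHS = sin(13) ≈ 0.4202, RHS = sin(6) + sin(7) ≈ 0.3776.

Answer: A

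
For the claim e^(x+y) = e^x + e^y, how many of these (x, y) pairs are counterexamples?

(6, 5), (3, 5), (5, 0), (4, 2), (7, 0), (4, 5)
Testing each pair:
(6, 5): LHS = e^11 ≈ 59874.1, RHS = e^5 + e^6 ≈ 551.8 → counterexample
(3, 5): LHS = e^8 ≈ 2981, RHS = e^3 + e^5 ≈ 168.5 → counterexample
(5, 0): LHS = e^5 ≈ 148.4, RHS = 1 + e^5 ≈ 149.4 → counterexample
(4, 2): LHS = e^6 ≈ 403.4, RHS = e^2 + e^4 ≈ 61.99 → counterexample
(7, 0): LHS = e^7 ≈ 1097, RHS = 1 + e^7 ≈ 1098 → counterexample
(4, 5): LHS = e^9 ≈ 8103, RHS = e^4 + e^5 ≈ 203 → counterexample

That makes 6 counterexamples.

Answer: 6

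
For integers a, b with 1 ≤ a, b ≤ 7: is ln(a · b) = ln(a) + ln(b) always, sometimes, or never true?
Always true

The identity holds for every pair in the range. For instance at (a, b) = (3, 1): both sides equal ln(3) ≈ 1.099.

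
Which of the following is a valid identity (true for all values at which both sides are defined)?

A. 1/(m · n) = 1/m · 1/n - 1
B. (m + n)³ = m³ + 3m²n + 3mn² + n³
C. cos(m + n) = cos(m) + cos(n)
A: fails at (6, 7) — LHS = 1/42, RHS = -41/42.
B: holds — e.g. at (0, 1), both sides equal 1.
C: fails at (3, 5) — LHS = cos(8) ≈ -0.1455, RHS = cos(3) + cos(5) ≈ -0.7063.

Answer: B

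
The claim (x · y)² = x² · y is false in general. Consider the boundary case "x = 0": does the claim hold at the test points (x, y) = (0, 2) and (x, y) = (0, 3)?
Yes, holds at both test points

At (0, 2): LHS = 0, RHS = 0 → equal
At (0, 3): LHS = 0, RHS = 0 → equal

So the claim does hold at both of these boundary points, even though it is not an identity.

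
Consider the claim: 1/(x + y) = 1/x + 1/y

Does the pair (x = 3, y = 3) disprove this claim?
Yes

Substituting x = 3, y = 3:
LHS = 1/(3 + 3) = 1/6
RHS = 1/3 + 1/3 = 2/3

Since LHS ≠ RHS, this pair disproves the claim.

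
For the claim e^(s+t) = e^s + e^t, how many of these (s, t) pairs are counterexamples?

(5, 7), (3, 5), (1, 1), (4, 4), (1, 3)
5

Testing each pair:
(5, 7): LHS = e^12 ≈ 162754.8, RHS = e^5 + e^7 ≈ 1245 → counterexample
(3, 5): LHS = e^8 ≈ 2981, RHS = e^3 + e^5 ≈ 168.5 → counterexample
(1, 1): LHS = e^2 ≈ 7.389, RHS = 2·e ≈ 5.437 → counterexample
(4, 4): LHS = e^8 ≈ 2981, RHS = 2·e^4 ≈ 109.2 → counterexample
(1, 3): LHS = e^4 ≈ 54.6, RHS = e + e^3 ≈ 22.8 → counterexample

That makes 5 counterexamples.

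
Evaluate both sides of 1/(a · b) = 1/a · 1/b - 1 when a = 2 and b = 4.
LHS = 1/(2 · 4) = 1/8
RHS = 1/2 · 1/4 - 1 = -7/8

LHS ≠ RHS, so the equation does not hold here.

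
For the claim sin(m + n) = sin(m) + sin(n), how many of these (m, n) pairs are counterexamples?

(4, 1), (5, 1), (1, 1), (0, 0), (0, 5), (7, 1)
4

Testing each pair:
(4, 1): LHS = sin(5) ≈ -0.9589, RHS = sin(4) + sin(1) ≈ 0.08467 → counterexample
(5, 1): LHS = sin(6) ≈ -0.2794, RHS = sin(5) + sin(1) ≈ -0.1175 → counterexample
(1, 1): LHS = sin(2) ≈ 0.9093, RHS = 2·sin(1) ≈ 1.683 → counterexample
(0, 0): LHS = 0, RHS = 0 → satisfies claim
(0, 5): LHS = sin(5) ≈ -0.9589, RHS = sin(5) ≈ -0.9589 → satisfies claim
(7, 1): LHS = sin(8) ≈ 0.9894, RHS = sin(7) + sin(1) ≈ 1.498 → counterexample

That makes 4 counterexamples.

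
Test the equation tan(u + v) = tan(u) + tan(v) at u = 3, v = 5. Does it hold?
Fails

Substituting u = 3, v = 5:

LHS = tan(3 + 5) = tan(8) ≈ -6.8
RHS = tan(3) + tan(5) ≈ -3.523

LHS ≠ RHS, so the equation does not hold at this point.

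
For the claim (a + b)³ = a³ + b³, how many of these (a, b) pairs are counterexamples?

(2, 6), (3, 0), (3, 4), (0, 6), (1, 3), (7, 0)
3

Testing each pair:
(2, 6): LHS = 512, RHS = 224 → counterexample
(3, 0): LHS = 27, RHS = 27 → satisfies claim
(3, 4): LHS = 343, RHS = 91 → counterexample
(0, 6): LHS = 216, RHS = 216 → satisfies claim
(1, 3): LHS = 64, RHS = 28 → counterexample
(7, 0): LHS = 343, RHS = 343 → satisfies claim

That makes 3 counterexamples.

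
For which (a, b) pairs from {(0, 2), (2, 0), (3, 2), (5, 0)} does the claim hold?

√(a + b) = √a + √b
Testing each pair:
(0, 2): LHS = √(2) ≈ 1.414, RHS = √(2) ≈ 1.414 → holds
(2, 0): LHS = √(2) ≈ 1.414, RHS = √(2) ≈ 1.414 → holds
(3, 2): LHS = √(5) ≈ 2.236, RHS = √(2) + √(3) ≈ 3.146 → fails
(5, 0): LHS = √(5) ≈ 2.236, RHS = √(5) ≈ 2.236 → holds

3 of 4 pairs satisfy the claim.

Answer: (0, 2), (2, 0), (5, 0)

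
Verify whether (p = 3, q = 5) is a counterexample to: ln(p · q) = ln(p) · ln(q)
Substituting p = 3, q = 5:
LHS = ln(3 · 5) = ln(15) ≈ 2.708
RHS = ln(3) · ln(5) ≈ 1.768

Since LHS ≠ RHS, this pair disproves the claim.

Answer: Yes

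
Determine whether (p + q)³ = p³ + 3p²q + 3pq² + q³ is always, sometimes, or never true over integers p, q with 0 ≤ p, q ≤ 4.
Always true

The identity holds for every pair in the range. For instance at (p, q) = (4, 4): both sides equal 512.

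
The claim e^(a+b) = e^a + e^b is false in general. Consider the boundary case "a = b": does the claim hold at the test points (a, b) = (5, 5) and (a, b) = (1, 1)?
No, fails at both test points

At (5, 5): LHS = e^10 ≈ 22026.5 ≠ RHS = 2·e^5 ≈ 296.8
At (1, 1): LHS = e^2 ≈ 7.389 ≠ RHS = 2·e ≈ 5.437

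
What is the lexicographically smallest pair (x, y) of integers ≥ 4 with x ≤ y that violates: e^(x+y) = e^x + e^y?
Substituting (4, 4) into the claim:
LHS = e^(4+4) = e^8 ≈ 2981
RHS = e^4 + e^4 = 2·e^4 ≈ 109.2

Since LHS ≠ RHS, this pair disproves the claim, and no lexicographically smaller pair (x ≤ y, integers ≥ 4) does.

For instance (4, 9) is also a counterexample (LHS = e^13 ≈ 442413.4, RHS = e^4 + e^9 ≈ 8158), but it's lexicographically larger.

Answer: (x, y) = (4, 4)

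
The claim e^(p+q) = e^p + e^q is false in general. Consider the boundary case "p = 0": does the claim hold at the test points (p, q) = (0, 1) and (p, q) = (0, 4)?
At (0, 1): LHS = e ≈ 2.718 ≠ RHS = 1 + e ≈ 3.718
At (0, 4): LHS = e^4 ≈ 54.6 ≠ RHS = 1 + e^4 ≈ 55.6

Answer: No, fails at both test points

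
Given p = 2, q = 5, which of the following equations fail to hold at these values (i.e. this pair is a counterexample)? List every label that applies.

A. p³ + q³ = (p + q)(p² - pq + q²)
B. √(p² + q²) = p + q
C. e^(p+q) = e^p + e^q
Evaluating each claim at the given values:
A. LHS = 133, RHS = 133 → holds here (LHS = RHS)
B. LHS = √(29) ≈ 5.385, RHS = 7 → fails here (LHS ≠ RHS)
C. LHS = e^7 ≈ 1097, RHS = e^2 + e^5 ≈ 155.8 → fails here (LHS ≠ RHS)

Answer: B, C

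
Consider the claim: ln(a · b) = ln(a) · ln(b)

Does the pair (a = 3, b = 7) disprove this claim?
Yes

Substituting a = 3, b = 7:
LHS = ln(3 · 7) = ln(21) ≈ 3.045
RHS = ln(3) · ln(7) ≈ 2.138

Since LHS ≠ RHS, this pair disproves the claim.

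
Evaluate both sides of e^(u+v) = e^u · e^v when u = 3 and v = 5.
LHS = e^(3+5) = e^8 ≈ 2981
RHS = e^3 · e^5 = e^8 ≈ 2981

LHS = RHS: the two sides agree.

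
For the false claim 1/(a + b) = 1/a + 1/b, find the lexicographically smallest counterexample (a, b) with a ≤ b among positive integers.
Substituting (1, 1) into the claim:
LHS = 1/(1 + 1) = 1/2
RHS = 1/1 + 1/1 = 2

Since LHS ≠ RHS, this pair disproves the claim, and no lexicographically smaller pair (a ≤ b, positive integers) does.

For instance (5, 7) is also a counterexample (LHS = 1/12, RHS = 12/35), but it's lexicographically larger.

Answer: (a, b) = (1, 1)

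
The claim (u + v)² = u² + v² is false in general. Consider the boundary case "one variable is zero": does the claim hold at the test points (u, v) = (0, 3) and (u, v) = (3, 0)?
At (0, 3): LHS = 9, RHS = 9 → equal
At (3, 0): LHS = 9, RHS = 9 → equal

So the claim does hold at both of these boundary points, even though it is not an identity.

Answer: Yes, holds at both test points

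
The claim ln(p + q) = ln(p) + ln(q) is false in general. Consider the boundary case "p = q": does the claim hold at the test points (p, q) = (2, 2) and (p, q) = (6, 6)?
At (2, 2): LHS = ln(4) ≈ 1.386, RHS = 2·ln(2) ≈ 1.386 → equal
At (6, 6): LHS = ln(12) ≈ 2.485 ≠ RHS = 2·ln(6) ≈ 3.584

Answer: Only at (2, 2)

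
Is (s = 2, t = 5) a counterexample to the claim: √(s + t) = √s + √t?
Substituting s = 2, t = 5:
LHS = √(2 + 5) = √(7) ≈ 2.646
RHS = √2 + √5 = √(2) + √(5) ≈ 3.65

Since LHS ≠ RHS, this pair disproves the claim.

Answer: Yes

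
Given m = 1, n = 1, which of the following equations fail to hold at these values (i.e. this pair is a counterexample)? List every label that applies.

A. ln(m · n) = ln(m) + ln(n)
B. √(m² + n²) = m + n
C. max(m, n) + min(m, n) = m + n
B

Evaluating each claim at the given values:
A. LHS = 0, RHS = 0 → holds here (LHS = RHS)
B. LHS = √(2) ≈ 1.414, RHS = 2 → fails here (LHS ≠ RHS)
C. LHS = 2, RHS = 2 → holds here (LHS = RHS)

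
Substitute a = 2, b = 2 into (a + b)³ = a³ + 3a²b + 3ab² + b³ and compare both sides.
LHS = (2 + 2)³ = 64
RHS = 2³ + 3·2²·2 + 3·2·2² + 2³ = 64

LHS = RHS: the two sides agree.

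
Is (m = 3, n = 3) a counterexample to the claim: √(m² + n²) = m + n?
Substituting m = 3, n = 3:
LHS = √(3² + 3²) = 3·√(2) ≈ 4.243
RHS = 3 + 3 = 6

Since LHS ≠ RHS, this pair disproves the claim.

Answer: Yes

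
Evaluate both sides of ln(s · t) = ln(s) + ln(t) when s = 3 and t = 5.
LHS = ln(3 · 5) = ln(15) ≈ 2.708
RHS = ln(3) + ln(5) ≈ 2.708

LHS = RHS: the two sides agree.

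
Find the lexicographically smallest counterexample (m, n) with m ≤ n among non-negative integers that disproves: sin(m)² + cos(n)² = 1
At (0, 0): both sides equal 1, so it holds there.

Substituting (0, 1) into the claim:
LHS = sin(0)² + cos(1)² = cos(1)² ≈ 0.2919
RHS = 1

Since LHS ≠ RHS, this pair disproves the claim, and no lexicographically smaller pair (m ≤ n, non-negative integers) does.

For instance (0, 2) is also a counterexample (LHS = cos(2)² ≈ 0.1732, RHS = 1), but it's lexicographically larger.

Answer: (m, n) = (0, 1)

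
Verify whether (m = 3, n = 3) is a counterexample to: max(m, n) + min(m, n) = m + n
No

Substituting m = 3, n = 3:
LHS = max(3, 3) + min(3, 3) = 6
RHS = 3 + 3 = 6

The sides agree, so this pair does not disprove the claim.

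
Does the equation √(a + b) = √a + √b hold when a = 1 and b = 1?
Fails

Substituting a = 1, b = 1:

LHS = √(1 + 1) = √(2) ≈ 1.414
RHS = √1 + √1 = 2

LHS ≠ RHS, so the equation does not hold at this point.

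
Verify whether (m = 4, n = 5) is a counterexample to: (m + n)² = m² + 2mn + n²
Substituting m = 4, n = 5:
LHS = (4 + 5)² = 81
RHS = 4² + 2·4·5 + 5² = 81

The sides agree, so this pair does not disprove the claim.

Answer: No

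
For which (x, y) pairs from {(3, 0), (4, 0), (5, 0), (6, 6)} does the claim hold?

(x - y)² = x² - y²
All pairs

Testing each pair:
(3, 0): LHS = 9, RHS = 9 → holds
(4, 0): LHS = 16, RHS = 16 → holds
(5, 0): LHS = 25, RHS = 25 → holds
(6, 6): LHS = 0, RHS = 0 → holds

Every pair satisfies the claim.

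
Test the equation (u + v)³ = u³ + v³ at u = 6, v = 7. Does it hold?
Substituting u = 6, v = 7:

LHS = (6 + 7)³ = 2197
RHS = 6³ + 7³ = 559

LHS ≠ RHS, so the equation does not hold at this point.

Answer: Fails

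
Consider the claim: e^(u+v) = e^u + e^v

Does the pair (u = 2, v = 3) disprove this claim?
Yes

Substituting u = 2, v = 3:
LHS = e^(2+3) = e^5 ≈ 148.4
RHS = e^2 + e^3 ≈ 27.47

Since LHS ≠ RHS, this pair disproves the claim.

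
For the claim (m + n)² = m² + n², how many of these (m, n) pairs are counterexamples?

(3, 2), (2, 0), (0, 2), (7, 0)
1

Testing each pair:
(3, 2): LHS = 25, RHS = 13 → counterexample
(2, 0): LHS = 4, RHS = 4 → satisfies claim
(0, 2): LHS = 4, RHS = 4 → satisfies claim
(7, 0): LHS = 49, RHS = 49 → satisfies claim

That makes 1 counterexample.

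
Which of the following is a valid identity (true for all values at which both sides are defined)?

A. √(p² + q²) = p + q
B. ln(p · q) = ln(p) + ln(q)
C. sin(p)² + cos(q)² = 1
A: fails at (4, 4) — LHS = 4·√(2) ≈ 5.657, RHS = 8.
B: holds — e.g. at (3, 3), both sides equal ln(9) ≈ 2.197.
C: fails at (2, 3) — LHS = sin(2)² + cos(3)² ≈ 1.807, RHS = 1.

Answer: B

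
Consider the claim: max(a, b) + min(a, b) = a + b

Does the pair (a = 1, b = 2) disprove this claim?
Substituting a = 1, b = 2:
LHS = max(1, 2) + min(1, 2) = 3
RHS = 1 + 2 = 3

The sides agree, so this pair does not disprove the claim.

Answer: No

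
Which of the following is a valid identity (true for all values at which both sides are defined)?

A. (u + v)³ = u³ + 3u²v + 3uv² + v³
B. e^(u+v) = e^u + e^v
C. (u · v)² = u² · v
A

A: holds — e.g. at (5, 8), both sides equal 2197.
B: fails at (3, 7) — LHS = e^10 ≈ 22026.5, RHS = e^3 + e^7 ≈ 1117.
C: fails at (3, 3) — LHS = 81, RHS = 27.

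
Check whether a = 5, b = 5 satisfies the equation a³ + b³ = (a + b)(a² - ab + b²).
Substituting a = 5, b = 5:

LHS = 5³ + 5³ = 250
RHS = (5 + 5)(5² - 5·5 + 5²) = 250

LHS = RHS, so the equation holds at this point.

Answer: Holds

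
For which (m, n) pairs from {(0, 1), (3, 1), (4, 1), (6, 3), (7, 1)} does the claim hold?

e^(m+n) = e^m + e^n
Testing each pair:
(0, 1): LHS = e ≈ 2.718, RHS = 1 + e ≈ 3.718 → fails
(3, 1): LHS = e^4 ≈ 54.6, RHS = e + e^3 ≈ 22.8 → fails
(4, 1): LHS = e^5 ≈ 148.4, RHS = e + e^4 ≈ 57.32 → fails
(6, 3): LHS = e^9 ≈ 8103, RHS = e^3 + e^6 ≈ 423.5 → fails
(7, 1): LHS = e^8 ≈ 2981, RHS = e + e^7 ≈ 1099 → fails

No pair satisfies the claim.

Answer: None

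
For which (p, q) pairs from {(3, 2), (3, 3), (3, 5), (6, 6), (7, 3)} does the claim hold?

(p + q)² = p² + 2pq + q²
All pairs

Testing each pair:
(3, 2): LHS = 25, RHS = 25 → holds
(3, 3): LHS = 36, RHS = 36 → holds
(3, 5): LHS = 64, RHS = 64 → holds
(6, 6): LHS = 144, RHS = 144 → holds
(7, 3): LHS = 100, RHS = 100 → holds

Every pair satisfies the claim.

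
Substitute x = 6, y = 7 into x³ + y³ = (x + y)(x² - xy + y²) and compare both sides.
LHS = 6³ + 7³ = 559
RHS = (6 + 7)(6² - 6·7 + 7²) = 559

LHS = RHS: the two sides agree.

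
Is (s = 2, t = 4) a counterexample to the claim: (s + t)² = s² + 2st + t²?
No

Substituting s = 2, t = 4:
LHS = (2 + 4)² = 36
RHS = 2² + 2·2·4 + 4² = 36

The sides agree, so this pair does not disprove the claim.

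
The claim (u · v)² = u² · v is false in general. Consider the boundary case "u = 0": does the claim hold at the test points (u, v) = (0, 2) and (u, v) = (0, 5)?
Yes, holds at both test points

At (0, 2): LHS = 0, RHS = 0 → equal
At (0, 5): LHS = 0, RHS = 0 → equal

So the claim does hold at both of these boundary points, even though it is not an identity.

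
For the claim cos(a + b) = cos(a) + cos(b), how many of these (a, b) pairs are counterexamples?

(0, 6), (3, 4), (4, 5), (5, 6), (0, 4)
5

Testing each pair:
(0, 6): LHS = cos(6) ≈ 0.9602, RHS = cos(6) + 1 ≈ 1.96 → counterexample
(3, 4): LHS = cos(7) ≈ 0.7539, RHS = cos(3) + cos(4) ≈ -1.644 → counterexample
(4, 5): LHS = cos(9) ≈ -0.9111, RHS = cos(4) + cos(5) ≈ -0.37 → counterexample
(5, 6): LHS = cos(11) ≈ 0.004426, RHS = cos(5) + cos(6) ≈ 1.244 → counterexample
(0, 4): LHS = cos(4) ≈ -0.6536, RHS = cos(4) + 1 ≈ 0.3464 → counterexample

That makes 5 counterexamples.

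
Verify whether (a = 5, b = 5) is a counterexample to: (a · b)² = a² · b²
No

Substituting a = 5, b = 5:
LHS = (5 · 5)² = 625
RHS = 5² · 5² = 625

The sides agree, so this pair does not disprove the claim.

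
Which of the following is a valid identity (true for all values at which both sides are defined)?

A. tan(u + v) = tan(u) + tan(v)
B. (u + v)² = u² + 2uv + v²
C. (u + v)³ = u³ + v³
A: fails at (2, 4) — LHS = tan(6) ≈ -0.291, RHS = tan(2) + tan(4) ≈ -1.027.
B: holds — e.g. at (1, 1), both sides equal 4.
C: fails at (2, 2) — LHS = 64, RHS = 16.

Answer: B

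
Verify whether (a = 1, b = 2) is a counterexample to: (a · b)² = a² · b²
No

Substituting a = 1, b = 2:
LHS = (1 · 2)² = 4
RHS = 1² · 2² = 4

The sides agree, so this pair does not disprove the claim.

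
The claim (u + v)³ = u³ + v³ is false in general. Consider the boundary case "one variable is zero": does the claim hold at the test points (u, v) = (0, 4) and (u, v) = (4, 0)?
Yes, holds at both test points

At (0, 4): LHS = 64, RHS = 64 → equal
At (4, 0): LHS = 64, RHS = 64 → equal

So the claim does hold at both of these boundary points, even though it is not an identity.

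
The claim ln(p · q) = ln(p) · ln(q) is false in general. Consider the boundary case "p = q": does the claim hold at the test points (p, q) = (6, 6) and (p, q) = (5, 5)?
No, fails at both test points

At (6, 6): LHS = ln(36) ≈ 3.584 ≠ RHS = ln(6)² ≈ 3.21
At (5, 5): LHS = ln(25) ≈ 3.219 ≠ RHS = ln(5)² ≈ 2.59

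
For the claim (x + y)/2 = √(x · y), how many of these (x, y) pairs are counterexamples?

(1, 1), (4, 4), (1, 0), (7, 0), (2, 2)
2

Testing each pair:
(1, 1): LHS = 1, RHS = 1 → satisfies claim
(4, 4): LHS = 4, RHS = 4 → satisfies claim
(1, 0): LHS = 1/2, RHS = 0 → counterexample
(7, 0): LHS = 7/2, RHS = 0 → counterexample
(2, 2): LHS = 2, RHS = 2 → satisfies claim

That makes 2 counterexamples.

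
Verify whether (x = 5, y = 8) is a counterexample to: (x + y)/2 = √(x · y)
Substituting x = 5, y = 8:
LHS = (5 + 8)/2 = 13/2
RHS = √(5 · 8) = 2·√(10) ≈ 6.325

Since LHS ≠ RHS, this pair disproves the claim.

Answer: Yes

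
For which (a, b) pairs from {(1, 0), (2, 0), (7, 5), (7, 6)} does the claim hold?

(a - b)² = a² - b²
Testing each pair:
(1, 0): LHS = 1, RHS = 1 → holds
(2, 0): LHS = 4, RHS = 4 → holds
(7, 5): LHS = 4, RHS = 24 → fails
(7, 6): LHS = 1, RHS = 13 → fails

2 of 4 pairs satisfy the claim.

Answer: (1, 0), (2, 0)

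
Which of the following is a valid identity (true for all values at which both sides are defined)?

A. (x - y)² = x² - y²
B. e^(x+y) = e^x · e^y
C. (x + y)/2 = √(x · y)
A: fails at (1, 4) — LHS = 9, RHS = -15.
B: holds — e.g. at (4, 5), both sides equal e^9 ≈ 8103.
C: fails at (4, 5) — LHS = 9/2, RHS = 2·√(5) ≈ 4.472.

Answer: B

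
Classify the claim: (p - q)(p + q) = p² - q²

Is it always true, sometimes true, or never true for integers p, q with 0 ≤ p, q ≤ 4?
The identity holds for every pair in the range. For instance at (p, q) = (2, 0): both sides equal 4.

Answer: Always true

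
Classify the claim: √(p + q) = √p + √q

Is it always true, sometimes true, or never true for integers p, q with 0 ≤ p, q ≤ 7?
It holds at (p, q) = (0, 7) (both sides equal √(7) ≈ 2.646), but fails at (p, q) = (4, 5) (LHS = 3, RHS = 2 + √(5) ≈ 4.236).

Answer: Sometimes true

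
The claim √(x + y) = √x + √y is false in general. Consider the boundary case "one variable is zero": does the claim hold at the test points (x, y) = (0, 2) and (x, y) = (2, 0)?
At (0, 2): LHS = √(2) ≈ 1.414, RHS = √(2) ≈ 1.414 → equal
At (2, 0): LHS = √(2) ≈ 1.414, RHS = √(2) ≈ 1.414 → equal

So the claim does hold at both of these boundary points, even though it is not an identity.

Answer: Yes, holds at both test points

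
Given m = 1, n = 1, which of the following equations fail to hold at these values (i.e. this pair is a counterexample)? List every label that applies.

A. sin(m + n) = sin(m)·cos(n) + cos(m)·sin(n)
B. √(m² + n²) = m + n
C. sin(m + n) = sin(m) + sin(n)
Evaluating each claim at the given values:
A. LHS = sin(2) ≈ 0.9093, RHS = 2·sin(1)·cos(1) ≈ 0.9093 → holds here (LHS = RHS)
B. LHS = √(2) ≈ 1.414, RHS = 2 → fails here (LHS ≠ RHS)
C. LHS = sin(2) ≈ 0.9093, RHS = 2·sin(1) ≈ 1.683 → fails here (LHS ≠ RHS)

Answer: B, C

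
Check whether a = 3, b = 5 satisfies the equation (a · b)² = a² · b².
Substituting a = 3, b = 5:

LHS = (3 · 5)² = 225
RHS = 3² · 5² = 225

LHS = RHS, so the equation holds at this point.

Answer: Holds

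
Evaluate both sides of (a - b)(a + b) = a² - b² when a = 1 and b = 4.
LHS = (1 - 4)(1 + 4) = -15
RHS = 1² - 4² = -15

LHS = RHS: the two sides agree.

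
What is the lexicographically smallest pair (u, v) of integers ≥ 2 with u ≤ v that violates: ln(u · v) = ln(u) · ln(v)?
(u, v) = (2, 2)

Substituting (2, 2) into the claim:
LHS = ln(2 · 2) = ln(4) ≈ 1.386
RHS = ln(2) · ln(2) = ln(2)² ≈ 0.4805

Since LHS ≠ RHS, this pair disproves the claim, and no lexicographically smaller pair (u ≤ v, integers ≥ 2) does.

For instance (3, 7) is also a counterexample (LHS = ln(21) ≈ 3.045, RHS = ln(3)·ln(7) ≈ 2.138), but it's lexicographically larger.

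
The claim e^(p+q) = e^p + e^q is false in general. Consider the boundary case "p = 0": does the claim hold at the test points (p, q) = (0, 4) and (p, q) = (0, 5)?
No, fails at both test points

At (0, 4): LHS = e^4 ≈ 54.6 ≠ RHS = 1 + e^4 ≈ 55.6
At (0, 5): LHS = e^5 ≈ 148.4 ≠ RHS = 1 + e^5 ≈ 149.4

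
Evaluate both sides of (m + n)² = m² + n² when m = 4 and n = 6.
LHS = (4 + 6)² = 100
RHS = 4² + 6² = 52

LHS ≠ RHS, so the equation does not hold here.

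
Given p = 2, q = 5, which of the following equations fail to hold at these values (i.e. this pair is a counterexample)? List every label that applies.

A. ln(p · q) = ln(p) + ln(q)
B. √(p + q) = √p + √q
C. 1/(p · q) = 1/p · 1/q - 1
Evaluating each claim at the given values:
A. LHS = ln(10) ≈ 2.303, RHS = ln(2) + ln(5) ≈ 2.303 → holds here (LHS = RHS)
B. LHS = √(7) ≈ 2.646, RHS = √(2) + √(5) ≈ 3.65 → fails here (LHS ≠ RHS)
C. LHS = 1/10, RHS = -9/10 → fails here (LHS ≠ RHS)

Answer: B, C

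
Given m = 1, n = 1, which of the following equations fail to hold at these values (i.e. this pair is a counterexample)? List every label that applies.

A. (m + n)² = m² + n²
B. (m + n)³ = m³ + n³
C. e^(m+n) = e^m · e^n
A, B

Evaluating each claim at the given values:
A. LHS = 4, RHS = 2 → fails here (LHS ≠ RHS)
B. LHS = 8, RHS = 2 → fails here (LHS ≠ RHS)
C. LHS = e^2 ≈ 7.389, RHS = e^2 ≈ 7.389 → holds here (LHS = RHS)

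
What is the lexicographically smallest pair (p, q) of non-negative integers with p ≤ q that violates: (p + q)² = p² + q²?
At (0, 0): both sides equal 0, so it holds there.
At (0, 6): both sides equal 36, so it holds there.

Substituting (1, 1) into the claim:
LHS = (1 + 1)² = 4
RHS = 1² + 1² = 2

Since LHS ≠ RHS, this pair disproves the claim, and no lexicographically smaller pair (p ≤ q, non-negative integers) does.

For instance (4, 5) is also a counterexample (LHS = 81, RHS = 41), but it's lexicographically larger.

Answer: (p, q) = (1, 1)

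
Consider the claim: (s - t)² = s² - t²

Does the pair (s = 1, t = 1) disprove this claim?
Substituting s = 1, t = 1:
LHS = (1 - 1)² = 0
RHS = 1² - 1² = 0

The sides agree, so this pair does not disprove the claim.

Answer: No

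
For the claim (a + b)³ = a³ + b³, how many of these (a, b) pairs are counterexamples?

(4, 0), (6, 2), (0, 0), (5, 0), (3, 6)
2

Testing each pair:
(4, 0): LHS = 64, RHS = 64 → satisfies claim
(6, 2): LHS = 512, RHS = 224 → counterexample
(0, 0): LHS = 0, RHS = 0 → satisfies claim
(5, 0): LHS = 125, RHS = 125 → satisfies claim
(3, 6): LHS = 729, RHS = 243 → counterexample

That makes 2 counterexamples.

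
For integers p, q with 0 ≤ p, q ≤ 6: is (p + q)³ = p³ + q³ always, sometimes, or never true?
It holds at (p, q) = (4, 0) (both sides equal 64), but fails at (p, q) = (2, 3) (LHS = 125, RHS = 35).

Answer: Sometimes true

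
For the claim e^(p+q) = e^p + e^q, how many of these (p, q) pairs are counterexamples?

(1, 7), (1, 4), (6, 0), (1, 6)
Testing each pair:
(1, 7): LHS = e^8 ≈ 2981, RHS = e + e^7 ≈ 1099 → counterexample
(1, 4): LHS = e^5 ≈ 148.4, RHS = e + e^4 ≈ 57.32 → counterexample
(6, 0): LHS = e^6 ≈ 403.4, RHS = 1 + e^6 ≈ 404.4 → counterexample
(1, 6): LHS = e^7 ≈ 1097, RHS = e + e^6 ≈ 406.1 → counterexample

That makes 4 counterexamples.

Answer: 4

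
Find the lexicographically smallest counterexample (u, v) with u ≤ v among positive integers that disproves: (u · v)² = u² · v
At (1, 1): both sides equal 1, so it holds there.

Substituting (1, 2) into the claim:
LHS = (1 · 2)² = 4
RHS = 1² · 2 = 2

Since LHS ≠ RHS, this pair disproves the claim, and no lexicographically smaller pair (u ≤ v, positive integers) does.

For instance (3, 4) is also a counterexample (LHS = 144, RHS = 36), but it's lexicographically larger.

Answer: (u, v) = (1, 2)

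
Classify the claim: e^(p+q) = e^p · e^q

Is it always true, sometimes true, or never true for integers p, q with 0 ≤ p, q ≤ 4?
The identity holds for every pair in the range. For instance at (p, q) = (0, 1): both sides equal e ≈ 2.718.

Answer: Always true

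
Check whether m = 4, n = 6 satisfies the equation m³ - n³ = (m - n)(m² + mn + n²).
Holds

Substituting m = 4, n = 6:

LHS = 4³ - 6³ = -152
RHS = (4 - 6)(4² + 4·6 + 6²) = -152

LHS = RHS, so the equation holds at this point.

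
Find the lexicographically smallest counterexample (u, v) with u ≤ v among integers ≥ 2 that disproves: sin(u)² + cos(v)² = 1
(u, v) = (2, 3)

Substituting (2, 3) into the claim:
LHS = sin(2)² + cos(3)² ≈ 1.807
RHS = 1

Since LHS ≠ RHS, this pair disproves the claim, and no lexicographically smaller pair (u ≤ v, integers ≥ 2) does.

For instance (4, 9) is also a counterexample (LHS = sin(4)² + cos(9)² ≈ 1.403, RHS = 1), but it's lexicographically larger.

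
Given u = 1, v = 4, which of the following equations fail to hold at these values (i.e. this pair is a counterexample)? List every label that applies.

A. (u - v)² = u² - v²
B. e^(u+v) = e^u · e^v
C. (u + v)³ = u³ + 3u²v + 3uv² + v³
Evaluating each claim at the given values:
A. LHS = 9, RHS = -15 → fails here (LHS ≠ RHS)
B. LHS = e^5 ≈ 148.4, RHS = e^5 ≈ 148.4 → holds here (LHS = RHS)
C. LHS = 125, RHS = 125 → holds here (LHS = RHS)

Answer: A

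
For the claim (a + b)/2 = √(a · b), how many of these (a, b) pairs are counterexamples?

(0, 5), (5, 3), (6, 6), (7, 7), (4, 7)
Testing each pair:
(0, 5): LHS = 5/2, RHS = 0 → counterexample
(5, 3): LHS = 4, RHS = √(15) ≈ 3.873 → counterexample
(6, 6): LHS = 6, RHS = 6 → satisfies claim
(7, 7): LHS = 7, RHS = 7 → satisfies claim
(4, 7): LHS = 11/2, RHS = 2·√(7) ≈ 5.292 → counterexample

That makes 3 counterexamples.

Answer: 3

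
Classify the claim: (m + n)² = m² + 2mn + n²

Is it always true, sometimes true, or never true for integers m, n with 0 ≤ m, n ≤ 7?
Always true

The identity holds for every pair in the range. For instance at (m, n) = (6, 7): both sides equal 169.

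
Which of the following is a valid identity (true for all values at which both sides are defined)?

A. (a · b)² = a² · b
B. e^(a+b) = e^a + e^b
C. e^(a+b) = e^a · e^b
A: fails at (2, 7) — LHS = 196, RHS = 28.
B: fails at (1, 1) — LHS = e^2 ≈ 7.389, RHS = 2·e ≈ 5.437.
C: holds — e.g. at (4, 4), both sides equal e^8 ≈ 2981.

Answer: C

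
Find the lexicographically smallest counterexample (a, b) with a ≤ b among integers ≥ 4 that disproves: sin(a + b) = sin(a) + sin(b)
Substituting (4, 4) into the claim:
LHS = sin(4 + 4) = sin(8) ≈ 0.9894
RHS = sin(4) + sin(4) = 2·sin(4) ≈ -1.514

Since LHS ≠ RHS, this pair disproves the claim, and no lexicographically smaller pair (a ≤ b, integers ≥ 4) does.

For instance (5, 5) is also a counterexample (LHS = sin(10) ≈ -0.544, RHS = 2·sin(5) ≈ -1.918), but it's lexicographically larger.

Answer: (a, b) = (4, 4)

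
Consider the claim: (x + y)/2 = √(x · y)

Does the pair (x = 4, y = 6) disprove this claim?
Yes

Substituting x = 4, y = 6:
LHS = (4 + 6)/2 = 5
RHS = √(4 · 6) = 2·√(6) ≈ 4.899

Since LHS ≠ RHS, this pair disproves the claim.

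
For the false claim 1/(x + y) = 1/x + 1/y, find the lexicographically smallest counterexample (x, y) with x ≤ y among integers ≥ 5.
(x, y) = (5, 5)

Substituting (5, 5) into the claim:
LHS = 1/(5 + 5) = 1/10
RHS = 1/5 + 1/5 = 2/5

Since LHS ≠ RHS, this pair disproves the claim, and no lexicographically smaller pair (x ≤ y, integers ≥ 5) does.

For instance (9, 11) is also a counterexample (LHS = 1/20, RHS = 20/99), but it's lexicographically larger.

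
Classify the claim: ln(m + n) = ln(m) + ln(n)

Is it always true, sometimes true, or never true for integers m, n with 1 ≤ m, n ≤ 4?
Sometimes true

It holds at (m, n) = (2, 2) (both sides equal ln(4) ≈ 1.386), but fails at (m, n) = (4, 3) (LHS = ln(7) ≈ 1.946, RHS = ln(3) + ln(4) ≈ 2.485).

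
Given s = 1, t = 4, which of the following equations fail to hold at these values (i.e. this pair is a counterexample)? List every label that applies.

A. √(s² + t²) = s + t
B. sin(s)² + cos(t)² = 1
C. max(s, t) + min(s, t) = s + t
Evaluating each claim at the given values:
A. LHS = √(17) ≈ 4.123, RHS = 5 → fails here (LHS ≠ RHS)
B. LHS = cos(4)² + sin(1)² ≈ 1.135, RHS = 1 → fails here (LHS ≠ RHS)
C. LHS = 5, RHS = 5 → holds here (LHS = RHS)

Answer: A, B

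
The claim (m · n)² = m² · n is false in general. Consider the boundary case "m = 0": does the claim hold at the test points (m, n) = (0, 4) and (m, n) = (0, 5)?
Yes, holds at both test points

At (0, 4): LHS = 0, RHS = 0 → equal
At (0, 5): LHS = 0, RHS = 0 → equal

So the claim does hold at both of these boundary points, even though it is not an identity.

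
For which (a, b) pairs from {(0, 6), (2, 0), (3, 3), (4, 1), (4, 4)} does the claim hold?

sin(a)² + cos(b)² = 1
Testing each pair:
(0, 6): LHS = cos(6)² ≈ 0.9219, RHS = 1 → fails
(2, 0): LHS = sin(2)² + 1 ≈ 1.827, RHS = 1 → fails
(3, 3): LHS = sin(3)² + cos(3)² = 1, RHS = 1 → holds
(4, 1): LHS = cos(1)² + sin(4)² ≈ 0.8647, RHS = 1 → fails
(4, 4): LHS = cos(4)² + sin(4)² = 1, RHS = 1 → holds

2 of 5 pairs satisfy the claim.

Answer: (3, 3), (4, 4)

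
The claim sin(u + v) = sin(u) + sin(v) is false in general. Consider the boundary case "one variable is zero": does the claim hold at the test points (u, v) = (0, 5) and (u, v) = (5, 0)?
At (0, 5): LHS = sin(5) ≈ -0.9589, RHS = sin(5) ≈ -0.9589 → equal
At (5, 0): LHS = sin(5) ≈ -0.9589, RHS = sin(5) ≈ -0.9589 → equal

So the claim does hold at both of these boundary points, even though it is not an identity.

Answer: Yes, holds at both test points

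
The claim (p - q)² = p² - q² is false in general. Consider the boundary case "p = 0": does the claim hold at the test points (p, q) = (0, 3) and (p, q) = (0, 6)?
At (0, 3): LHS = 9 ≠ RHS = -9
At (0, 6): LHS = 36 ≠ RHS = -36

Answer: No, fails at both test points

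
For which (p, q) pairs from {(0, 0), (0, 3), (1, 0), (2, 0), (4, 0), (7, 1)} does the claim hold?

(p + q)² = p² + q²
(0, 0), (0, 3), (1, 0), (2, 0), (4, 0)

Testing each pair:
(0, 0): LHS = 0, RHS = 0 → holds
(0, 3): LHS = 9, RHS = 9 → holds
(1, 0): LHS = 1, RHS = 1 → holds
(2, 0): LHS = 4, RHS = 4 → holds
(4, 0): LHS = 16, RHS = 16 → holds
(7, 1): LHS = 64, RHS = 50 → fails

5 of 6 pairs satisfy the claim.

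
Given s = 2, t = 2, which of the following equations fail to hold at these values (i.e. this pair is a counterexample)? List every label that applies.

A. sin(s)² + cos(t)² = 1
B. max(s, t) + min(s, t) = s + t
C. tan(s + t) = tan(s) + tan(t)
C

Evaluating each claim at the given values:
A. LHS = cos(2)² + sin(2)² = 1, RHS = 1 → holds here (LHS = RHS)
B. LHS = 4, RHS = 4 → holds here (LHS = RHS)
C. LHS = tan(4) ≈ 1.158, RHS = 2·tan(2) ≈ -4.37 → fails here (LHS ≠ RHS)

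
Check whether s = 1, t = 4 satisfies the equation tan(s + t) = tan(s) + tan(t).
Substituting s = 1, t = 4:

LHS = tan(1 + 4) = tan(5) ≈ -3.381
RHS = tan(1) + tan(4) ≈ 2.715

LHS ≠ RHS, so the equation does not hold at this point.

Answer: Fails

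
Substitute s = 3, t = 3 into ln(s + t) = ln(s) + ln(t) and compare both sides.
LHS = ln(3 + 3) = ln(6) ≈ 1.792
RHS = ln(3) + ln(3) = 2·ln(3) ≈ 2.197

LHS ≠ RHS (they differ by about 0.4055), so the equation does not hold here.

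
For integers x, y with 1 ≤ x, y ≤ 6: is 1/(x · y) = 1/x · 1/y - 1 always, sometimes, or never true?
The claim fails for every pair in the range. For instance at (x, y) = (2, 5): LHS = 1/10, RHS = -9/10.

Answer: Never true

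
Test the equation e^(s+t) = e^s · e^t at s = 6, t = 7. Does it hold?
Holds

Substituting s = 6, t = 7:

LHS = e^(6+7) = e^13 ≈ 442413.4
RHS = e^6 · e^7 = e^13 ≈ 442413.4

LHS = RHS, so the equation holds at this point.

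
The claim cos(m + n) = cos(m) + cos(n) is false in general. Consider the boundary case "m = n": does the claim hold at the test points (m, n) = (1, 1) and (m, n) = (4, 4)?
No, fails at both test points

At (1, 1): LHS = cos(2) ≈ -0.4161 ≠ RHS = 2·cos(1) ≈ 1.081
At (4, 4): LHS = cos(8) ≈ -0.1455 ≠ RHS = 2·cos(4) ≈ -1.307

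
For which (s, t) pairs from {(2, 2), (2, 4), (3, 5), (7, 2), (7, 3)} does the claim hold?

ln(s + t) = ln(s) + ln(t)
(2, 2)

Testing each pair:
(2, 2): LHS = ln(4) ≈ 1.386, RHS = 2·ln(2) ≈ 1.386 → holds
(2, 4): LHS = ln(6) ≈ 1.792, RHS = ln(2) + ln(4) ≈ 2.079 → fails
(3, 5): LHS = ln(8) ≈ 2.079, RHS = ln(3) + ln(5) ≈ 2.708 → fails
(7, 2): LHS = ln(9) ≈ 2.197, RHS = ln(2) + ln(7) ≈ 2.639 → fails
(7, 3): LHS = ln(10) ≈ 2.303, RHS = ln(3) + ln(7) ≈ 3.045 → fails

1 of 5 pairs satisfies the claim.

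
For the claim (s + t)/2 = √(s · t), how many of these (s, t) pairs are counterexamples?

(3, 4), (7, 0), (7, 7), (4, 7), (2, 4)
4

Testing each pair:
(3, 4): LHS = 7/2, RHS = 2·√(3) ≈ 3.464 → counterexample
(7, 0): LHS = 7/2, RHS = 0 → counterexample
(7, 7): LHS = 7, RHS = 7 → satisfies claim
(4, 7): LHS = 11/2, RHS = 2·√(7) ≈ 5.292 → counterexample
(2, 4): LHS = 3, RHS = 2·√(2) ≈ 2.828 → counterexample

That makes 4 counterexamples.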